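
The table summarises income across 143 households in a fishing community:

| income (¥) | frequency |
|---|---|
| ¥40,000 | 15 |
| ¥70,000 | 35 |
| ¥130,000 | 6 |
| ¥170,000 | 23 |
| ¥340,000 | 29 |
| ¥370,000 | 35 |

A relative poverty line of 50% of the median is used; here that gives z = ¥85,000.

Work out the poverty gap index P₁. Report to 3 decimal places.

Below the line: 15×¥40,000, 35×¥70,000 (q = 50 of N = 143).
Gap ratios (z−y)/z: (85000−40000)/85000 = 0.5294 (×15); (85000−70000)/85000 = 0.1765 (×35).
Σ = 14.117647. Dividing by the full population N = 143 gives P₁ = 0.099.

0.099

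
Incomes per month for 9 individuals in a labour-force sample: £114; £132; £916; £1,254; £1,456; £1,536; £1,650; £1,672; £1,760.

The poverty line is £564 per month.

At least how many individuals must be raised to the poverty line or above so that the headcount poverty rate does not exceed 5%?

2 of the 9 individuals are poor, so H = 2/9 = 0.222.
A headcount ratio of at most 5% allows at most ⌊0.05 × 9⌋ = 0 poor individuals.
So at least 2 − 0 = 2 must be lifted.

2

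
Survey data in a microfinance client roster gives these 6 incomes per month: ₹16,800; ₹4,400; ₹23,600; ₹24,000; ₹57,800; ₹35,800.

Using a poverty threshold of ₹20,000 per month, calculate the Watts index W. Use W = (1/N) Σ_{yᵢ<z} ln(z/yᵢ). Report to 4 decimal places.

Below the line: ₹4,400, ₹16,800 (q = 2 of N = 6).
Log shortfalls: ln(20000/4400) = 1.5141; ln(20000/16800) = 0.1744.
W = 1.688481 / 6 = 0.2814.

0.2814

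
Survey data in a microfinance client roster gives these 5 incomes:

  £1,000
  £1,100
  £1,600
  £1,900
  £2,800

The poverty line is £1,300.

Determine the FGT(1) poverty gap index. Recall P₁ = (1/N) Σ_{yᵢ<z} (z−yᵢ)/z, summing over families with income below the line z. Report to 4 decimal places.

0.0769

Below the line: £1,000, £1,100 (q = 2 of N = 5).
Relative gaps: (1300−1000)/1300 = 0.2308; (1300−1100)/1300 = 0.1538.
Sum of shortfalls = 0.384615; P₁ averages over all N: 0.384615 / 5 = 0.0769.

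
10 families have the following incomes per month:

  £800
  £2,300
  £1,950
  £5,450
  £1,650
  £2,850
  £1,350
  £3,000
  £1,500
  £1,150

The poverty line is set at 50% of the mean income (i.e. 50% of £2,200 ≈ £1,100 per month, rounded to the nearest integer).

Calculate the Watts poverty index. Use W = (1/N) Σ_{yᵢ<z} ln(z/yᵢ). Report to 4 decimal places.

Below the line: £800 (q = 1 of N = 10).
Log shortfalls: ln(1100/800) = 0.3185.
W = 0.318454 / 10 = 0.0318.

0.0318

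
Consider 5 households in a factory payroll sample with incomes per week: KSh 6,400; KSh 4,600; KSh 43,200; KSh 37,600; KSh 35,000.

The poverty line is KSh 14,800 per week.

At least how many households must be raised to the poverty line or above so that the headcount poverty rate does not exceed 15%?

2

2 of the 5 households are poor, so H = 2/5 = 0.400.
A headcount ratio of at most 15% allows at most ⌊0.15 × 5⌋ = 0 poor households.
So at least 2 − 0 = 2 must be lifted.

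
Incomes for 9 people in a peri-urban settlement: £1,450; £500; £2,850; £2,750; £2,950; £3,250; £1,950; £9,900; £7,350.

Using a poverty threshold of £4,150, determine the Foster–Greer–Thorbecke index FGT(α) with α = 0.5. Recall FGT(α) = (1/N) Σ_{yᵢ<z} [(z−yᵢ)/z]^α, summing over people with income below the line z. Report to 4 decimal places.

Poor units: £500, £1,450, £1,950, £2,750, £2,850, £2,950, £3,250 (q = 7 of N = 9).
Shortfall ratios: (4150−500)/4150 = 0.8795; (4150−1450)/4150 = 0.6506; (4150−1950)/4150 = 0.5301; (4150−2750)/4150 = 0.3373; (4150−2850)/4150 = 0.3133; (4150−2950)/4150 = 0.2892; (4150−3250)/4150 = 0.2169.
Raised to α = 0.5: 0.93783; 0.80660; 0.72809; 0.58082; 0.55969; 0.53773; 0.46569.
Sum = 4.616450; FGT(0.5) = 4.616450 / 9 = 0.5129.

0.5129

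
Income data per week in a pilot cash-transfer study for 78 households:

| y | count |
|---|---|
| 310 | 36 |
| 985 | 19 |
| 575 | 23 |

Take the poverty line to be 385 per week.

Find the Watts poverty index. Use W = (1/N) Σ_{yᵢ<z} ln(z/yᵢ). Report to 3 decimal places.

Incomes under z: 36×310 (q = 36 of N = 78).
Log gaps: ln(385/310) = 0.2167 (×36).
W = 7.800157 / 78 = 0.100.

0.100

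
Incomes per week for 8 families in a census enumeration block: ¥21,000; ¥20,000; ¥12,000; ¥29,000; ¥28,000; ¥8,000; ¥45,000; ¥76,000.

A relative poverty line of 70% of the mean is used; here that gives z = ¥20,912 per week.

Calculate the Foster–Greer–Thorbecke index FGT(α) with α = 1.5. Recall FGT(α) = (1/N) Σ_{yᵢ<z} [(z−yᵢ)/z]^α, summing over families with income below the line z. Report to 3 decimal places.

0.097

Poor units: ¥8,000, ¥12,000, ¥20,000 (q = 3 of N = 8).
Normalized shortfalls: (20912−8000)/20912 = 0.6174; (20912−12000)/20912 = 0.4262; (20912−20000)/20912 = 0.0436.
Raised to α = 1.5: 0.48517; 0.27821; 0.00911.
Sum = 0.772489; FGT(1.5) = 0.772489 / 8 = 0.097.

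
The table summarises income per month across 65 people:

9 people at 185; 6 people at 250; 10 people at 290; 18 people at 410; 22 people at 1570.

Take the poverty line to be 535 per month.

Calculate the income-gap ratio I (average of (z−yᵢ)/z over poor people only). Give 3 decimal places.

0.416

Incomes under z: 9×185, 6×250, 10×290, 18×410 (q = 43 of N = 65).
Relative gaps: 0.6542 (×9), 0.5327 (×6), 0.4579 (×10), 0.2336 (×18); sum = 17.869159.
The income-gap ratio divides by q (the poor only): 17.869159 / 43 = 0.416.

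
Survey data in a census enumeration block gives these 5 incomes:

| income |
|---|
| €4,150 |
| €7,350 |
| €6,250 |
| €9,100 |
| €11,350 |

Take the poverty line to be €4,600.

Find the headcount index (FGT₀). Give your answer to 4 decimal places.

1 of the 5 respondents have income below €4,600.
H = 1/5 = 0.2000.

0.2000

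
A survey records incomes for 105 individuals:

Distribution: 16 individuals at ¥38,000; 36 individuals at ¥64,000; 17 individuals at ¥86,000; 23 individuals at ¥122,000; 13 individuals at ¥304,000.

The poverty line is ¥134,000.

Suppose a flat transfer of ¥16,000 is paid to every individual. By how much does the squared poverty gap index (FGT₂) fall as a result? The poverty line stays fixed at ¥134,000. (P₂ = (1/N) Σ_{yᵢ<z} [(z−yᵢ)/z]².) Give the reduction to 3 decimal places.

0.075

Before: below the line — 16×¥38,000, 36×¥64,000, 17×¥86,000, 23×¥122,000; squared poverty gap index (FGT₂) = 0.19430.
After the ¥16,000 transfer: below the line — 16×¥54,000, 36×¥80,000, 17×¥102,000; squared poverty gap index (FGT₂) = 0.11922.
Reduction = 0.19430 − 0.11922 = 0.075.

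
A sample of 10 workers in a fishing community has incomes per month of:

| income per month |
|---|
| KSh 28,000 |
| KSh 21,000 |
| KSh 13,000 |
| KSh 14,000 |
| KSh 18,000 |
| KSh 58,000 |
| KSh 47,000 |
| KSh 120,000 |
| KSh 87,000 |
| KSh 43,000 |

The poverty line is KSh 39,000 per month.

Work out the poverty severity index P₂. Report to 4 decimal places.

0.1438

Below z: KSh 13,000, KSh 14,000, KSh 18,000, KSh 21,000, KSh 28,000 (q = 5 of N = 10).
Shortfall ratios: (39000−13000)/39000 = 0.6667; (39000−14000)/39000 = 0.6410; (39000−18000)/39000 = 0.5385; (39000−21000)/39000 = 0.4615; (39000−28000)/39000 = 0.2821.
Squared: 0.4444; 0.4109; 0.2899; 0.2130; 0.0796.
Sum = 1.437870; P₂ = 1.437870 / 10 = 0.1438.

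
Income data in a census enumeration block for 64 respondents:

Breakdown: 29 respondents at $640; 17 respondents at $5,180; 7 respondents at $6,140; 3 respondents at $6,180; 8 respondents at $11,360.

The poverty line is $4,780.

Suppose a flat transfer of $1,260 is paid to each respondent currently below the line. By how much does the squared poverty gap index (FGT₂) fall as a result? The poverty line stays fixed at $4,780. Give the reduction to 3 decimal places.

0.175

Before: below the line — 29×$640; squared poverty gap index (FGT₂) = 0.33991.
After the $1,260 transfer: below the line — 29×$1,900; squared poverty gap index (FGT₂) = 0.16449.
Reduction = 0.33991 − 0.16449 = 0.175.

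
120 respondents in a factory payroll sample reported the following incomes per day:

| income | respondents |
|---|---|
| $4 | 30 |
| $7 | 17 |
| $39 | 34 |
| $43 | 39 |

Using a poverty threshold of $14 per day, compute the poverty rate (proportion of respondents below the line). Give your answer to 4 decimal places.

0.3917

47 of the 120 respondents have income below $14.
H = 47/120 = 0.3917.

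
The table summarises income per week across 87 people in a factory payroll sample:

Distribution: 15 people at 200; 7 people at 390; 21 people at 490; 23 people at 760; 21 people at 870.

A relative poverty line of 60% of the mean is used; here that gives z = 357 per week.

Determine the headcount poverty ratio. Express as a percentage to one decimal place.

15 of the 87 people have income below 357.
H = 15/87 = 17.2%.

17.2%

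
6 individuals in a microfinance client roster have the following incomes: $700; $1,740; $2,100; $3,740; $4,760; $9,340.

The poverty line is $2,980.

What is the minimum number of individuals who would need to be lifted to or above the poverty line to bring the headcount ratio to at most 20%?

2

Currently q = 3 of N = 6 are below the line (H = 0.500).
A headcount ratio of at most 20% allows at most ⌊0.20 × 6⌋ = 1 poor individuals.
So at least 3 − 1 = 2 must be lifted.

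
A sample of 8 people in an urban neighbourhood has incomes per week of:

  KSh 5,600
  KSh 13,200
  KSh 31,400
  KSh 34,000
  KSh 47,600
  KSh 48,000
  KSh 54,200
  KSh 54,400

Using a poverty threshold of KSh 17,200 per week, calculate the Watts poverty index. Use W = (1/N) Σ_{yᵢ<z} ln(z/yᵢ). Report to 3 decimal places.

0.173

Incomes under z: KSh 5,600, KSh 13,200 (q = 2 of N = 8).
Log gaps: ln(17200/5600) = 1.1221; ln(17200/13200) = 0.2647.
W = 1.386835 / 8 = 0.173.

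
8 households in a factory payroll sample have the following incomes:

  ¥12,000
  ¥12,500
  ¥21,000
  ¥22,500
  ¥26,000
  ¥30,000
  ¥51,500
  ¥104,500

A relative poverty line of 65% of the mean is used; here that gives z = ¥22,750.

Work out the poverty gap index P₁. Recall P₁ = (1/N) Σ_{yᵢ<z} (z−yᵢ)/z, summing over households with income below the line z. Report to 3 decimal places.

Below z: ¥12,000, ¥12,500, ¥21,000, ¥22,500 (q = 4 of N = 8).
Gap ratios (z−y)/z: (22750−12000)/22750 = 0.4725; (22750−12500)/22750 = 0.4505; (22750−21000)/22750 = 0.0769; (22750−22500)/22750 = 0.0110.
Sum of shortfalls = 1.010989; P₁ averages over all N: 1.010989 / 8 = 0.126.

0.126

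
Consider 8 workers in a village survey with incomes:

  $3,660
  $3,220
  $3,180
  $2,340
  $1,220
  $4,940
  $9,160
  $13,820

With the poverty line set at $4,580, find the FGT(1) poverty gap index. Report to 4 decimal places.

0.2533

Incomes under z: $1,220, $2,340, $3,180, $3,220, $3,660 (q = 5 of N = 8).
Normalized shortfalls: (4580−1220)/4580 = 0.7336; (4580−2340)/4580 = 0.4891; (4580−3180)/4580 = 0.3057; (4580−3220)/4580 = 0.2969; (4580−3660)/4580 = 0.2009.
Sum of shortfalls = 2.026201; P₁ averages over all N: 2.026201 / 8 = 0.2533.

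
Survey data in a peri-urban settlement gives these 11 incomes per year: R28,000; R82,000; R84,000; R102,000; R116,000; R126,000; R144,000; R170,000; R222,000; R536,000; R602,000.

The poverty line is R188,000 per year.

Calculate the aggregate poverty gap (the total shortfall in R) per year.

Incomes under z: R28,000, R82,000, R84,000, R102,000, R116,000, R126,000, R144,000, R170,000 (q = 8 of N = 11).
Individual gaps: 188000−28000 = 160000; 188000−82000 = 106000; 188000−84000 = 104000; 188000−102000 = 86000; 188000−116000 = 72000; 188000−126000 = 62000; 188000−144000 = 44000; 188000−170000 = 18000.
Aggregate gap = R652,000.

R652,000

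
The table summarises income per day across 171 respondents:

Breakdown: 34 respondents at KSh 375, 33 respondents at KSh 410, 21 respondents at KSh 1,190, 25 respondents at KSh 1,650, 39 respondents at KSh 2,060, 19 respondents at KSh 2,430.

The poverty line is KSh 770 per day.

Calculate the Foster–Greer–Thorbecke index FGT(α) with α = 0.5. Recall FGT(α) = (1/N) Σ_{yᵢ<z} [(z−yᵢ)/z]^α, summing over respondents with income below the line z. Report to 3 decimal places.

Incomes under z: 34×KSh 375, 33×KSh 410 (q = 67 of N = 171).
Normalized shortfalls: (770−375)/770 = 0.5130 (×34); (770−410)/770 = 0.4675 (×33).
Raised to α = 0.5: 0.71623 (×34); 0.68376 (×33).
Sum = 46.916052; FGT(0.5) = 46.916052 / 171 = 0.274.

0.274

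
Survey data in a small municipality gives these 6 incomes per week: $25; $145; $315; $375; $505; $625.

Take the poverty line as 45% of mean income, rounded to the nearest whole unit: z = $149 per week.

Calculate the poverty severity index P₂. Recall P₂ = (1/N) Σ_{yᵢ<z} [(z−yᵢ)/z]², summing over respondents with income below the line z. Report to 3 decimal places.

Poor units: $25, $145 (q = 2 of N = 6).
Shortfall ratios: (149−25)/149 = 0.8322; (149−145)/149 = 0.0268.
Squared: 0.6926; 0.0007.
Sum = 0.693302; P₂ = 0.693302 / 6 = 0.116.

0.116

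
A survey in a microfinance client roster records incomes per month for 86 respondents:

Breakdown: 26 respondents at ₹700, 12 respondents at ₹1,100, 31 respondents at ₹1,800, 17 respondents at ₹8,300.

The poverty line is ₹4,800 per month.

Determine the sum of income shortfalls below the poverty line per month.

₹244,000

Poor units: 26×₹700, 12×₹1,100, 31×₹1,800 (q = 69 of N = 86).
Individual gaps: 26×(4800−700) = 106600; 12×(4800−1100) = 44400; 31×(4800−1800) = 93000.
Aggregate gap = ₹244,000.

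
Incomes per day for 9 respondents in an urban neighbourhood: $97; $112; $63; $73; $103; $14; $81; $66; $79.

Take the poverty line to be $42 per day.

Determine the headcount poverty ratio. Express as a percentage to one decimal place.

1 of the 9 respondents have income below $42.
H = 1/9 = 11.1%.

11.1%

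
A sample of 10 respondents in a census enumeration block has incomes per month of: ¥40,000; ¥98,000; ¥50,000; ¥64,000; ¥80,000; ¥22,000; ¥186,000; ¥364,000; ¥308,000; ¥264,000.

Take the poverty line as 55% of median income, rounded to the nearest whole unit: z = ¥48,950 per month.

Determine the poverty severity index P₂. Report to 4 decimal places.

0.0337

Below the line: ¥22,000, ¥40,000 (q = 2 of N = 10).
Relative gaps: (48950−22000)/48950 = 0.5506; (48950−40000)/48950 = 0.1828.
Squared: 0.3031; 0.0334.
Sum = 0.336549; P₂ = 0.336549 / 10 = 0.0337.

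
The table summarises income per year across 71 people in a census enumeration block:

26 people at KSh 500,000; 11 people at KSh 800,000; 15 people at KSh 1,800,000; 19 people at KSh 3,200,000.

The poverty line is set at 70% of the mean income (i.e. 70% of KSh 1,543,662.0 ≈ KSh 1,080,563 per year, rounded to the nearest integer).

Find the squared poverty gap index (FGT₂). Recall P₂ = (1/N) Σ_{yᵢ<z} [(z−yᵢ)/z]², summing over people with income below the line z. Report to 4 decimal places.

Below the line: 26×KSh 500,000, 11×KSh 800,000 (q = 37 of N = 71).
Relative gaps: (1080563−500000)/1080563 = 0.5373 (×26); (1080563−800000)/1080563 = 0.2596 (×11).
Squared: 0.2887 (×26); 0.0674 (×11).
Sum = 8.246938; P₂ = 8.246938 / 71 = 0.1162.

0.1162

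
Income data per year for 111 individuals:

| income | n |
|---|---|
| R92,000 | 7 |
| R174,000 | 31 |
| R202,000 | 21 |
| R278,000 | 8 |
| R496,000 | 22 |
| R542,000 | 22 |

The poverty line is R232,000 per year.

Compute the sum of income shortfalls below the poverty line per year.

Below the line: 7×R92,000, 31×R174,000, 21×R202,000 (q = 59 of N = 111).
Individual gaps: 7×(232000−92000) = 980000; 31×(232000−174000) = 1798000; 21×(232000−202000) = 630000.
Aggregate gap = R3,408,000.

R3,408,000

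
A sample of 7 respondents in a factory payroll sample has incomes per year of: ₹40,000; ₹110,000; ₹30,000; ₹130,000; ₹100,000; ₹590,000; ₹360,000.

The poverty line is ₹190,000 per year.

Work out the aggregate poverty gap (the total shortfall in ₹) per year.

₹540,000

Below z: ₹30,000, ₹40,000, ₹100,000, ₹110,000, ₹130,000 (q = 5 of N = 7).
Individual gaps: 190000−30000 = 160000; 190000−40000 = 150000; 190000−100000 = 90000; 190000−110000 = 80000; 190000−130000 = 60000.
Aggregate gap = ₹540,000.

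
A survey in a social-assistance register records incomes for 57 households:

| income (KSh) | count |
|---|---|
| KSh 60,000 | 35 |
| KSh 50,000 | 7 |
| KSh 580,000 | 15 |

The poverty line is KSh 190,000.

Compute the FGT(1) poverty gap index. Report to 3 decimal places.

0.511

Incomes under z: 7×KSh 50,000, 35×KSh 60,000 (q = 42 of N = 57).
Shortfall ratios: (190000−50000)/190000 = 0.7368 (×7); (190000−60000)/190000 = 0.6842 (×35).
Σ = 29.105263. Dividing by the full population N = 57 gives P₁ = 0.511.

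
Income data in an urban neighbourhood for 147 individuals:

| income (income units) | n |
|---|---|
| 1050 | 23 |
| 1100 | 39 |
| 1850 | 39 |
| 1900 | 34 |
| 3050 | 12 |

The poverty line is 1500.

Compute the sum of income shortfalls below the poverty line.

Below z: 23×1050, 39×1100 (q = 62 of N = 147).
Individual gaps: 23×(1500−1050) = 10350; 39×(1500−1100) = 15600.
Aggregate gap = 25950.

25950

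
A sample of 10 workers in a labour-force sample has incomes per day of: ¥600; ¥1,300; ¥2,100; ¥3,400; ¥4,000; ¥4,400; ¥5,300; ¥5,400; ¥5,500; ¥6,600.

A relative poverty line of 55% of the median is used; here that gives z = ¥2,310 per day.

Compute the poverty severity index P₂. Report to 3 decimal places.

0.075

Poor units: ¥600, ¥1,300, ¥2,100 (q = 3 of N = 10).
Relative gaps: (2310−600)/2310 = 0.7403; (2310−1300)/2310 = 0.4372; (2310−2100)/2310 = 0.0909.
Squared: 0.5480; 0.1912; 0.0083.
Sum = 0.747419; P₂ = 0.747419 / 10 = 0.075.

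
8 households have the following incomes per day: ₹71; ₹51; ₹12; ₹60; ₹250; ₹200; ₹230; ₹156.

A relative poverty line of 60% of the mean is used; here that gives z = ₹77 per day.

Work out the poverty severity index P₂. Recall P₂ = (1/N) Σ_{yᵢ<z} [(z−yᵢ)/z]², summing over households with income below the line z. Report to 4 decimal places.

Below z: ₹12, ₹51, ₹60, ₹71 (q = 4 of N = 8).
Shortfall ratios: (77−12)/77 = 0.8442; (77−51)/77 = 0.3377; (77−60)/77 = 0.2208; (77−71)/77 = 0.0779.
Squared: 0.7126; 0.1140; 0.0487; 0.0061.
Sum = 0.881430; P₂ = 0.881430 / 8 = 0.1102.

0.1102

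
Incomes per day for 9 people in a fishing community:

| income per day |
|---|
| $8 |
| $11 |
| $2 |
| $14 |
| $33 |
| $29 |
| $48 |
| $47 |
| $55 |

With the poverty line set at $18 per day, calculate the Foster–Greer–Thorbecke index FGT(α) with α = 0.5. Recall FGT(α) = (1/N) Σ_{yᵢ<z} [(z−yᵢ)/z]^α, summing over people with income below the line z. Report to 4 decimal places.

0.3092

Below z: $2, $8, $11, $14 (q = 4 of N = 9).
Normalized shortfalls: (18−2)/18 = 0.8889; (18−8)/18 = 0.5556; (18−11)/18 = 0.3889; (18−14)/18 = 0.2222.
Raised to α = 0.5: 0.94281; 0.74536; 0.62361; 0.47140.
Sum = 2.783179; FGT(0.5) = 2.783179 / 9 = 0.3092.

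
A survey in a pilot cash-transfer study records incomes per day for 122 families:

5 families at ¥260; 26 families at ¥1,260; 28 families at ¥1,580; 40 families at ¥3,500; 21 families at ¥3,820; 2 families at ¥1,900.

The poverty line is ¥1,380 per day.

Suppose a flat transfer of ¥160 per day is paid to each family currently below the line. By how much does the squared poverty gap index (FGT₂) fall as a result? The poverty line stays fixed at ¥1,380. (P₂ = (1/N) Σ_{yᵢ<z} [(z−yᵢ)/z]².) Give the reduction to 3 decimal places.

0.009

Before: below the line — 5×¥260, 26×¥1,260; squared poverty gap index (FGT₂) = 0.02861.
After the ¥160 transfer: below the line — 5×¥420; squared poverty gap index (FGT₂) = 0.01983.
Reduction = 0.02861 − 0.01983 = 0.009.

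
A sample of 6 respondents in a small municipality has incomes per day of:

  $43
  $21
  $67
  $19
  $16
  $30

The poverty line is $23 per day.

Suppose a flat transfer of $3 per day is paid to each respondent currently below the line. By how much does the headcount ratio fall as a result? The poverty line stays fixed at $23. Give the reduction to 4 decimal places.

0.1667

Before: below the line — $16, $19, $21; headcount ratio = 0.500000.
After the $3 transfer: below the line — $19, $22; headcount ratio = 0.333333.
Reduction = 0.500000 − 0.333333 = 0.1667.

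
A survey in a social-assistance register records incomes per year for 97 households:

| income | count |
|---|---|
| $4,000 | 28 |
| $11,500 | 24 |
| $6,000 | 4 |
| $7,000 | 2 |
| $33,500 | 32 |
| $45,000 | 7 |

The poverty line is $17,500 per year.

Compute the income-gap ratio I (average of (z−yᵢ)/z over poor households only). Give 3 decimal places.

0.580

Incomes under z: 28×$4,000, 4×$6,000, 2×$7,000, 24×$11,500 (q = 58 of N = 97).
Shortfall ratios (z−y)/z: 0.7714 (×28), 0.6571 (×4), 0.6000 (×2), 0.3429 (×24); sum = 33.657143.
The income-gap ratio divides by q (the poor only): 33.657143 / 58 = 0.580.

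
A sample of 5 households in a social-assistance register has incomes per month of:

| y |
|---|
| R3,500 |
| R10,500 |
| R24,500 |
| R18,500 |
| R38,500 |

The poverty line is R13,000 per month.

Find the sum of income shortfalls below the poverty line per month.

Below the line: R3,500, R10,500 (q = 2 of N = 5).
Individual gaps: 13000−3500 = 9500; 13000−10500 = 2500.
Aggregate gap = R12,000.

R12,000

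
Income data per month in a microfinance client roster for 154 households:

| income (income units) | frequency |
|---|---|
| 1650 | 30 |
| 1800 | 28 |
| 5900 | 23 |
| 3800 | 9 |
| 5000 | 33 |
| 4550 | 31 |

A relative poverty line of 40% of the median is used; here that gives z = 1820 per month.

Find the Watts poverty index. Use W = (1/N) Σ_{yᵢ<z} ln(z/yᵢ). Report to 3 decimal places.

0.021

Below the line: 30×1650, 28×1800 (q = 58 of N = 154).
Log gaps: ln(1820/1650) = 0.0981 (×30); ln(1820/1800) = 0.0110 (×28).
W = 3.251232 / 154 = 0.021.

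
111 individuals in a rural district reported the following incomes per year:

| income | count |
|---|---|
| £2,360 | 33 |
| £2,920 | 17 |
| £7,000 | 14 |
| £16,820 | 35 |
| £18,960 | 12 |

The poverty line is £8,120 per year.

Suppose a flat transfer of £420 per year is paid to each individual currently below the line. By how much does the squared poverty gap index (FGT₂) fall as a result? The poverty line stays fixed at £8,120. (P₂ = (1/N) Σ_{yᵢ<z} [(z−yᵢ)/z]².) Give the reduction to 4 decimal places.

0.0322

Before: below the line — 33×£2,360, 17×£2,920, 14×£7,000; squared poverty gap index (FGT₂) = 0.214806.
After the £420 transfer: below the line — 33×£2,780, 17×£3,340, 14×£7,420; squared poverty gap index (FGT₂) = 0.182586.
Reduction = 0.214806 − 0.182586 = 0.0322.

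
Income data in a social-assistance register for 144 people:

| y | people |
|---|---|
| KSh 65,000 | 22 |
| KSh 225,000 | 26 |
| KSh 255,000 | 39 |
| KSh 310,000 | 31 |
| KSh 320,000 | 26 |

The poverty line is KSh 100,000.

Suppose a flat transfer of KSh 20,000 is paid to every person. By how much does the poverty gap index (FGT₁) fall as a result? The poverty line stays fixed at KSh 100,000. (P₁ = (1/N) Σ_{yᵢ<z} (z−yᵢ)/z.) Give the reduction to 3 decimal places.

Before: below the line — 22×KSh 65,000; poverty gap index (FGT₁) = 0.05347.
After the KSh 20,000 transfer: below the line — 22×KSh 85,000; poverty gap index (FGT₁) = 0.02292.
Reduction = 0.05347 − 0.02292 = 0.031.

0.031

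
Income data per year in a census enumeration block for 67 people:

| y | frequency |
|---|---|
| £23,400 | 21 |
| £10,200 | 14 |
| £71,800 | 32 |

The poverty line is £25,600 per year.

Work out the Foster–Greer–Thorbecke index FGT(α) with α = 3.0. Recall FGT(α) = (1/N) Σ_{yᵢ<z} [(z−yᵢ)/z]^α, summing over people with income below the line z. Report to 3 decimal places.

Below the line: 14×£10,200, 21×£23,400 (q = 35 of N = 67).
Shortfall ratios: (25600−10200)/25600 = 0.6016 (×14); (25600−23400)/25600 = 0.0859 (×21).
Raised to α = 3.0: 0.21769 (×14); 0.00063 (×21).
Sum = 3.061015; FGT(3.0) = 3.061015 / 67 = 0.046.

0.046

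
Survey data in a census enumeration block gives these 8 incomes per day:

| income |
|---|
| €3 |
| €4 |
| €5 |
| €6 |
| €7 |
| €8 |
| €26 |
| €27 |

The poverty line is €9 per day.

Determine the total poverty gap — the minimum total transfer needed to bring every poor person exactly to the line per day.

€21

Poor units: €3, €4, €5, €6, €7, €8 (q = 6 of N = 8).
Individual gaps: 9−3 = 6; 9−4 = 5; 9−5 = 4; 9−6 = 3; 9−7 = 2; 9−8 = 1.
Aggregate gap = €21.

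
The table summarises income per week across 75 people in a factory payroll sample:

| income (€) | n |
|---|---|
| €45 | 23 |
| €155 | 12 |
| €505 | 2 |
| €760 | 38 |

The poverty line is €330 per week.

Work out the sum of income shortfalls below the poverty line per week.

Below z: 23×€45, 12×€155 (q = 35 of N = 75).
Individual gaps: 23×(330−45) = 6555; 12×(330−155) = 2100.
Aggregate gap = €8,655.

€8,655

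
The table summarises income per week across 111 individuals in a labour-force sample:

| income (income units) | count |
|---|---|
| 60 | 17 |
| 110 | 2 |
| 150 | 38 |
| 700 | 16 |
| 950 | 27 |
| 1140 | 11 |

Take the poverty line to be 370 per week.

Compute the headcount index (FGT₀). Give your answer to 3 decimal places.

0.514

57 of the 111 individuals have income below 370.
H = 57/111 = 0.514.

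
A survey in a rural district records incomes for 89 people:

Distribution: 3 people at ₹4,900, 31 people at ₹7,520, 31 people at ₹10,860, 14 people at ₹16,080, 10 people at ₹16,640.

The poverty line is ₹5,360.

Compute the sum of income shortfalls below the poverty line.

₹1,380

Below z: 3×₹4,900 (q = 3 of N = 89).
Individual gaps: 3×(5360−4900) = 1380.
Aggregate gap = ₹1,380.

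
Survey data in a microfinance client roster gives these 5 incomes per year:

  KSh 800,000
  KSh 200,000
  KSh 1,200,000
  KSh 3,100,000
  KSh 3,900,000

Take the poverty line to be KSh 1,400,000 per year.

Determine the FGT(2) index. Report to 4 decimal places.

Incomes under z: KSh 200,000, KSh 800,000, KSh 1,200,000 (q = 3 of N = 5).
Normalized shortfalls: (1400000−200000)/1400000 = 0.8571; (1400000−800000)/1400000 = 0.4286; (1400000−1200000)/1400000 = 0.1429.
Squared: 0.7347; 0.1837; 0.0204.
Sum = 0.938776; P₂ = 0.938776 / 5 = 0.1878.

0.1878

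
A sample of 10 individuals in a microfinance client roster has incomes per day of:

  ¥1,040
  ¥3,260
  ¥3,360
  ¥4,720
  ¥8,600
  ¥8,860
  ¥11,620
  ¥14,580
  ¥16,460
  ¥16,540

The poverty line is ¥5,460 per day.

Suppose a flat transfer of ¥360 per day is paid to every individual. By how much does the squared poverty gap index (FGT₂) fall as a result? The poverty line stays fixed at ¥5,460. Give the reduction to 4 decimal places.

Before: below the line — ¥1,040, ¥3,260, ¥3,360, ¥4,720; squared poverty gap index (FGT₂) = 0.098398.
After the ¥360 transfer: below the line — ¥1,400, ¥3,620, ¥3,720, ¥5,080; squared poverty gap index (FGT₂) = 0.077289.
Reduction = 0.098398 − 0.077289 = 0.0211.

0.0211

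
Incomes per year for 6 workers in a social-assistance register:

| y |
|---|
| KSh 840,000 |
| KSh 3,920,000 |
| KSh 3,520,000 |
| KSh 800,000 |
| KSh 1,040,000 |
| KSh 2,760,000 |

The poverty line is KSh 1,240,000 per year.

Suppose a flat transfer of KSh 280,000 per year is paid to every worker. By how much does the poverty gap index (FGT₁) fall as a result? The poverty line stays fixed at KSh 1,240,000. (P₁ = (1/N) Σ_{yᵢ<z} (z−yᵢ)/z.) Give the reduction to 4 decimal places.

Before: below the line — KSh 800,000, KSh 840,000, KSh 1,040,000; poverty gap index (FGT₁) = 0.139785.
After the KSh 280,000 transfer: below the line — KSh 1,080,000, KSh 1,120,000; poverty gap index (FGT₁) = 0.037634.
Reduction = 0.139785 − 0.037634 = 0.1022.

0.1022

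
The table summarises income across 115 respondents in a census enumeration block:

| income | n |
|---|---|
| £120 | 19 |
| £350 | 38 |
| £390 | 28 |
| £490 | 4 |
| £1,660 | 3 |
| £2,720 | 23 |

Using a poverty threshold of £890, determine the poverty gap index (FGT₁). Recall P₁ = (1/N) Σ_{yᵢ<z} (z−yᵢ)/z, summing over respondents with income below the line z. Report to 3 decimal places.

Poor units: 19×£120, 38×£350, 28×£390, 4×£490 (q = 89 of N = 115).
Shortfall ratios: (890−120)/890 = 0.8652 (×19); (890−350)/890 = 0.6067 (×38); (890−390)/890 = 0.5618 (×28); (890−490)/890 = 0.4494 (×4).
Σ = 57.022472. Dividing by the full population N = 115 gives P₁ = 0.496.

0.496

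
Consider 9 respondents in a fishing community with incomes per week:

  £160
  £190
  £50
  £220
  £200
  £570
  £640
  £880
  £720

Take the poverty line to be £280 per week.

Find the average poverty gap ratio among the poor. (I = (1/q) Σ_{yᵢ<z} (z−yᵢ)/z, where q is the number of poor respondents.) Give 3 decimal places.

0.414

Below z: £50, £160, £190, £200, £220 (q = 5 of N = 9).
Shortfall ratios (z−y)/z: 0.8214, 0.4286, 0.3214, 0.2857, 0.2143; sum = 2.071429.
I averages over the q = 5 poor units only: 2.071429 / 5 = 0.414.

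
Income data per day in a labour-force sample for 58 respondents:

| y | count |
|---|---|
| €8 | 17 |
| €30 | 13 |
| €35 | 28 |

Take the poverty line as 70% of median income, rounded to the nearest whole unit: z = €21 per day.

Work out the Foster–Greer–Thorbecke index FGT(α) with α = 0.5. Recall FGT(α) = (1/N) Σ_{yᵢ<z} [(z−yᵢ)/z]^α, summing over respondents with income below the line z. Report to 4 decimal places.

Poor units: 17×€8 (q = 17 of N = 58).
Relative gaps: (21−8)/21 = 0.6190 (×17).
Raised to α = 0.5: 0.78680 (×17).
Sum = 13.375528; FGT(0.5) = 13.375528 / 58 = 0.2306.

0.2306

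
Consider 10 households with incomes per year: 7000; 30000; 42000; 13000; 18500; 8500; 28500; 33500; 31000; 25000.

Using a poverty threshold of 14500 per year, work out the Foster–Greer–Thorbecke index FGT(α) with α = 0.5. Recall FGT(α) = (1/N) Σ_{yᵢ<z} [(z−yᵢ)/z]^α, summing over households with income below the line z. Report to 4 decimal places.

Incomes under z: 7000, 8500, 13000 (q = 3 of N = 10).
Shortfall ratios: (14500−7000)/14500 = 0.5172; (14500−8500)/14500 = 0.4138; (14500−13000)/14500 = 0.1034.
Raised to α = 0.5: 0.71919; 0.64327; 0.32163.
Sum = 1.684096; FGT(0.5) = 1.684096 / 10 = 0.1684.

0.1684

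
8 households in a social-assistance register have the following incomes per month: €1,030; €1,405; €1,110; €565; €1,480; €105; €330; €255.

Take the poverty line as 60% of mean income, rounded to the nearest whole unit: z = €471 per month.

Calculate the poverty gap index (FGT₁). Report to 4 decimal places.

0.1919

Poor units: €105, €255, €330 (q = 3 of N = 8).
Normalized shortfalls: (471−105)/471 = 0.7771; (471−255)/471 = 0.4586; (471−330)/471 = 0.2994.
Sum of shortfalls = 1.535032; P₁ averages over all N: 1.535032 / 8 = 0.1919.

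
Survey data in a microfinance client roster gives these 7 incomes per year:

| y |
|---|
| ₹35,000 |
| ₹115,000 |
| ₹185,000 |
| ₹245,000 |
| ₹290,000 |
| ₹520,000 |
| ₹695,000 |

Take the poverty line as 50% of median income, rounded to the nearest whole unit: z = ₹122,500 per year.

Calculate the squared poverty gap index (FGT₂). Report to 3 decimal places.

Below the line: ₹35,000, ₹115,000 (q = 2 of N = 7).
Shortfall ratios: (122500−35000)/122500 = 0.7143; (122500−115000)/122500 = 0.0612.
Squared: 0.5102; 0.0037.
Sum = 0.513953; P₂ = 0.513953 / 7 = 0.073.

0.073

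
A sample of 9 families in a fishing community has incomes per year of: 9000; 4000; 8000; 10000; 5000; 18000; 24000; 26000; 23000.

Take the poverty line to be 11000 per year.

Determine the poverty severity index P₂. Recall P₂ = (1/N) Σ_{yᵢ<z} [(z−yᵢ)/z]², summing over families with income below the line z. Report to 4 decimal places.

Below the line: 4000, 5000, 8000, 9000, 10000 (q = 5 of N = 9).
Gap ratios (z−y)/z: (11000−4000)/11000 = 0.6364; (11000−5000)/11000 = 0.5455; (11000−8000)/11000 = 0.2727; (11000−9000)/11000 = 0.1818; (11000−10000)/11000 = 0.0909.
Squared: 0.4050; 0.2975; 0.0744; 0.0331; 0.0083.
Sum = 0.818182; P₂ = 0.818182 / 9 = 0.0909.

0.0909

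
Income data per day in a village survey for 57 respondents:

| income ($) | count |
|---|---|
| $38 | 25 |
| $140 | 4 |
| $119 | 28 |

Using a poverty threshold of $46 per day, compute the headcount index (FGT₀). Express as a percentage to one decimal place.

25 of the 57 respondents have income below $46.
H = 25/57 = 43.9%.

43.9%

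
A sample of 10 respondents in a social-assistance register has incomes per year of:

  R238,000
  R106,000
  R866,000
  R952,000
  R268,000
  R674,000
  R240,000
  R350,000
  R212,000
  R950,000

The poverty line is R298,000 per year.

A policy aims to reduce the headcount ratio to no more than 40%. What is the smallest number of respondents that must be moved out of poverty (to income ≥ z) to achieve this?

1

Currently q = 5 of N = 10 are below the line (H = 0.500).
A headcount ratio of at most 40% allows at most ⌊0.40 × 10⌋ = 4 poor respondents.
So at least 5 − 4 = 1 must be lifted.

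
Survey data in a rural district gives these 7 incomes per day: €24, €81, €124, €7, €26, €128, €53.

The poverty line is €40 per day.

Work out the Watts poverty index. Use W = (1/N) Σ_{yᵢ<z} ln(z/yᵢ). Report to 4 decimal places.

0.3835

Below z: €7, €24, €26 (q = 3 of N = 7).
Log gaps: ln(40/7) = 1.7430; ln(40/24) = 0.5108; ln(40/26) = 0.4308.
W = 2.684578 / 7 = 0.3835.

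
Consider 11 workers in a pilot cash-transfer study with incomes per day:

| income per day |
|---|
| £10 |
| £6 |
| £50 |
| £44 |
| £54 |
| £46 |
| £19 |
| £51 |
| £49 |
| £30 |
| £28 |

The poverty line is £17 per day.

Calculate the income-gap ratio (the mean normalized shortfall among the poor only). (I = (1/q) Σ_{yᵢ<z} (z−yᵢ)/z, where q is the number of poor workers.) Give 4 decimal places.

Incomes under z: £6, £10 (q = 2 of N = 11).
Shortfall ratios (z−y)/z: 0.6471, 0.4118; sum = 1.058824.
The income-gap ratio divides by q (the poor only): 1.058824 / 2 = 0.5294.

0.5294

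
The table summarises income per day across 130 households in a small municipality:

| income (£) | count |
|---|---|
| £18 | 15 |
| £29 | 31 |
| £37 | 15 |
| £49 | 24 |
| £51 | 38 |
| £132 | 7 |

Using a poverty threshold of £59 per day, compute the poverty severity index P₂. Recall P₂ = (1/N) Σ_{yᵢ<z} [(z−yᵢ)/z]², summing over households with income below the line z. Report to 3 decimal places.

Below z: 15×£18, 31×£29, 15×£37, 24×£49, 38×£51 (q = 123 of N = 130).
Relative gaps: (59−18)/59 = 0.6949 (×15); (59−29)/59 = 0.5085 (×31); (59−37)/59 = 0.3729 (×15); (59−49)/59 = 0.1695 (×24); (59−51)/59 = 0.1356 (×38).
Squared: 0.4829 (×15); 0.2585 (×31); 0.1390 (×15); 0.0287 (×24); 0.0184 (×38).
Sum = 18.732261; P₂ = 18.732261 / 130 = 0.144.

0.144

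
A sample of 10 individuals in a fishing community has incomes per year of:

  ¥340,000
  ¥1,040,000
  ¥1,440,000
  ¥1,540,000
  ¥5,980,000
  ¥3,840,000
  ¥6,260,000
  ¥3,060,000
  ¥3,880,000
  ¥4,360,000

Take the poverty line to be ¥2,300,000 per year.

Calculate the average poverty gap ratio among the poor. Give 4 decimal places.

0.5261

Below z: ¥340,000, ¥1,040,000, ¥1,440,000, ¥1,540,000 (q = 4 of N = 10).
Relative gaps: 0.8522, 0.5478, 0.3739, 0.3304; sum = 2.104348.
The income-gap ratio divides by q (the poor only): 2.104348 / 4 = 0.5261.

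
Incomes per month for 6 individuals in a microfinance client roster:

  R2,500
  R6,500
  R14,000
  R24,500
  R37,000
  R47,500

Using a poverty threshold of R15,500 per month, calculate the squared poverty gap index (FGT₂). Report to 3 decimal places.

0.175

Below z: R2,500, R6,500, R14,000 (q = 3 of N = 6).
Shortfall ratios: (15500−2500)/15500 = 0.8387; (15500−6500)/15500 = 0.5806; (15500−14000)/15500 = 0.0968.
Squared: 0.7034; 0.3371; 0.0094.
Sum = 1.049948; P₂ = 1.049948 / 6 = 0.175.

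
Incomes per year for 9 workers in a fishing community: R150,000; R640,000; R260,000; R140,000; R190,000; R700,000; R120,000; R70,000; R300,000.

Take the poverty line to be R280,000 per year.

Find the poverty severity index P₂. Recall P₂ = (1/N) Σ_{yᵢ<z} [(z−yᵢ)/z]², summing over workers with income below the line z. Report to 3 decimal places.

Below z: R70,000, R120,000, R140,000, R150,000, R190,000, R260,000 (q = 6 of N = 9).
Normalized shortfalls: (280000−70000)/280000 = 0.7500; (280000−120000)/280000 = 0.5714; (280000−140000)/280000 = 0.5000; (280000−150000)/280000 = 0.4643; (280000−190000)/280000 = 0.3214; (280000−260000)/280000 = 0.0714.
Squared: 0.5625; 0.3265; 0.2500; 0.2156; 0.1033; 0.0051.
Sum = 1.463010; P₂ = 1.463010 / 9 = 0.163.

0.163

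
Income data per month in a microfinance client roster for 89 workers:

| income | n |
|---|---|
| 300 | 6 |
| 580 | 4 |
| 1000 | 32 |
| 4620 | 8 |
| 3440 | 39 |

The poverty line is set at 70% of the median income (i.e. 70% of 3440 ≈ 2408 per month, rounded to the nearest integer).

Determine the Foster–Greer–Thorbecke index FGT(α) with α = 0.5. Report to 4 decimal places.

Incomes under z: 6×300, 4×580, 32×1000 (q = 42 of N = 89).
Gap ratios (z−y)/z: (2408−300)/2408 = 0.8754 (×6); (2408−580)/2408 = 0.7591 (×4); (2408−1000)/2408 = 0.5847 (×32).
Raised to α = 0.5: 0.93564 (×6); 0.87128 (×4); 0.76467 (×32).
Sum = 33.568340; FGT(0.5) = 33.568340 / 89 = 0.3772.

0.3772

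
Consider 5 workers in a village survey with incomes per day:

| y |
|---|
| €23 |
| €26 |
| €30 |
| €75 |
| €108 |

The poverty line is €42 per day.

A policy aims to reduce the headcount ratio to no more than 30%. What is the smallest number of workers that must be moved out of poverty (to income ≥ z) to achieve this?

2

Currently q = 3 of N = 5 are below the line (H = 0.600).
A headcount ratio of at most 30% allows at most ⌊0.30 × 5⌋ = 1 poor workers.
So at least 3 − 1 = 2 must be lifted.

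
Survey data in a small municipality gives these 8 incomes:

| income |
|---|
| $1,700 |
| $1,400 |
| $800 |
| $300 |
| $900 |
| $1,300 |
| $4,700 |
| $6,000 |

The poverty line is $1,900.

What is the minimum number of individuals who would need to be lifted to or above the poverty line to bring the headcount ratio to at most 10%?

6

6 of the 8 individuals are poor, so H = 6/8 = 0.750.
A headcount ratio of at most 10% allows at most ⌊0.10 × 8⌋ = 0 poor individuals.
So at least 6 − 0 = 6 must be lifted.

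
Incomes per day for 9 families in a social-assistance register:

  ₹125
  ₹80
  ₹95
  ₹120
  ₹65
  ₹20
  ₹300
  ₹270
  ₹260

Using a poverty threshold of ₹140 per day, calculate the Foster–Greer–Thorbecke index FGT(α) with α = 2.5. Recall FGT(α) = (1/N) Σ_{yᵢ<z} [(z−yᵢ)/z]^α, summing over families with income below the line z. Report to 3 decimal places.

0.120

Below z: ₹20, ₹65, ₹80, ₹95, ₹120, ₹125 (q = 6 of N = 9).
Gap ratios (z−y)/z: (140−20)/140 = 0.8571; (140−65)/140 = 0.5357; (140−80)/140 = 0.4286; (140−95)/140 = 0.3214; (140−120)/140 = 0.1429; (140−125)/140 = 0.1071.
Raised to α = 2.5: 0.68019; 0.21006; 0.12024; 0.05857; 0.00771; 0.00376.
Sum = 1.080538; FGT(2.5) = 1.080538 / 9 = 0.120.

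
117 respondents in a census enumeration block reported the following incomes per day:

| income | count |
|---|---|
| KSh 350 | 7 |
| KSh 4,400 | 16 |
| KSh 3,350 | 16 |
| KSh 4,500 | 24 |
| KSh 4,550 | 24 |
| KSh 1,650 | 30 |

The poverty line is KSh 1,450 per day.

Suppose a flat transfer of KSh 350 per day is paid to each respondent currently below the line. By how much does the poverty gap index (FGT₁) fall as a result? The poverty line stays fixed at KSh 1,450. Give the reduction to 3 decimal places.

Before: below the line — 7×KSh 350; poverty gap index (FGT₁) = 0.04539.
After the KSh 350 transfer: below the line — 7×KSh 700; poverty gap index (FGT₁) = 0.03095.
Reduction = 0.04539 − 0.03095 = 0.014.

0.014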